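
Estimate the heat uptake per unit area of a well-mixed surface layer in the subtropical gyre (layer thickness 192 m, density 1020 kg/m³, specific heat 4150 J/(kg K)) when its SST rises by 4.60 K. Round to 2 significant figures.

3.7×10^9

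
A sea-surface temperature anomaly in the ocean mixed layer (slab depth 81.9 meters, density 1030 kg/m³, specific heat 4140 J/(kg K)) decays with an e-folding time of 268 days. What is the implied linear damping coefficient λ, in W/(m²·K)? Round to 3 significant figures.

Areal heat capacity C = ρ c_p D = 1030 × 4140 × 81.9 = 3.49×10^8 J/(m^2 K).
τ = 268 days = 2.32×10^7 s.
λ = C / τ = 3.49×10^8 / 2.32×10^7 = 15.1 W/(m²·K).

15.1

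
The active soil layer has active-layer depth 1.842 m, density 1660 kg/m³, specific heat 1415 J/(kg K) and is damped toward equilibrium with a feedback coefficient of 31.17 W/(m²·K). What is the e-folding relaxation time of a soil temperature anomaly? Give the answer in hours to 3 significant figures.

38.6 hours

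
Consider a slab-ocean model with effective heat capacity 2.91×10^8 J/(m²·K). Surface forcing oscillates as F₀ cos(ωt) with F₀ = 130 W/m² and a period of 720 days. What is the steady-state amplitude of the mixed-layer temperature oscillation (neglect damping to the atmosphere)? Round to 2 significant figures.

Areal heat capacity C = 2.91×10^8 J/(m²·K) (given).
Angular frequency ω = 2π / T = 2π / 6.22×10^7 s = 1.01×10^-7 s⁻¹.
Cω = 2.91×10^8 × 1.01×10^-7 = 29.4 W/(m²·K).
Amplitude A = F₀ / (Cω) = 130 / 29.4 = 4.42 K.

4.4 K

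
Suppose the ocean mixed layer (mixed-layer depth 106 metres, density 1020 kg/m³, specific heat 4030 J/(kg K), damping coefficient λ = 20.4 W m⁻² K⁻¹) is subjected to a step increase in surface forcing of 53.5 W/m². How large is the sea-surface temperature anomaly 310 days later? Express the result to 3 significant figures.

Areal heat capacity C = ρ c_p D = 1020 × 4030 × 106 = 4.36×10^8 J/(m²·K).
τ = C / λ = 4.36×10^8 / 20.4 = 2.14×10^7 s.
Equilibrium anomaly ΔT_eq = F / λ = 53.5 / 20.4 = 2.62 K.
t = 310 days = 2.68×10^7 s, so t/τ = 1.25.
ΔT(t) = ΔT_eq (1 − e^(−t/τ)) = 2.62 × (1 − e^−1.25) = 1.87 K.

1.87 K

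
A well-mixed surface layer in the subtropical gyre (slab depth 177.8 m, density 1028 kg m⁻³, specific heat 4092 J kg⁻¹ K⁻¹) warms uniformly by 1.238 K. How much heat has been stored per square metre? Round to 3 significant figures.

9.26×10^8

Areal heat capacity C = ρ c_p D = 1028 × 4092 × 177.8 = 7.48×10^8 J/(m²·K).
ΔQ = C ΔT = 7.48×10^8 × 1.238 = 9.26×10^8 J/m².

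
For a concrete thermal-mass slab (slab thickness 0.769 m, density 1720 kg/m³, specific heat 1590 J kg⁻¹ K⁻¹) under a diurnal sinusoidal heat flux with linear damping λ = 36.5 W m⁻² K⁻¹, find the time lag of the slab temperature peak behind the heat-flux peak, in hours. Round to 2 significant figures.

5.1 hours

Areal heat capacity C = ρ c_p D = 1720 × 1590 × 0.769 = 2.10×10^6 J/(m²·K).
ω = 2π / 86400 s = 7.27×10^-5 s⁻¹.
Phase lag φ = arctan(Cω/λ) = arctan(153/36.5) = 1.34 rad.
Time lag = φ / ω = 1.34 / 7.27×10^-5 = 18400 s = 5.11 hours.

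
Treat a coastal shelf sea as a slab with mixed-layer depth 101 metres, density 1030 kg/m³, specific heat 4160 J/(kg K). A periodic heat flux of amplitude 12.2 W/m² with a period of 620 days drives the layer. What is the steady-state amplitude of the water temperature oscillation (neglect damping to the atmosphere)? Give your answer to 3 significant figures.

0.240 K

Areal heat capacity C = ρ c_p D = 1030 × 4160 × 101 = 4.33×10^8 J/(m²·K).
Angular frequency ω = 2π / T = 2π / 5.36×10^7 s = 1.17×10^-7 s⁻¹.
Cω = 4.33×10^8 × 1.17×10^-7 = 50.8 W/(m²·K).
Amplitude A = F₀ / (Cω) = 12.2 / 50.8 = 0.240 K.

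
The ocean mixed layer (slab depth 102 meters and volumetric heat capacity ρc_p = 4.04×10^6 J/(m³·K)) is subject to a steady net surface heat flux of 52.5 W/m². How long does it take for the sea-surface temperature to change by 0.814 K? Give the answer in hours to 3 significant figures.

1770 hours

Areal heat capacity C = ρc_p × D = 4.04×10^6 × 102 = 4.12×10^8 J m⁻² K⁻¹.
Time required: Δt = C ΔT / F = 4.12×10^8 × 0.814 / 52.5 = 6.39×10^6 s.
In hours: 6.39×10^6 s / (3600 s/hour) = 1770 hours.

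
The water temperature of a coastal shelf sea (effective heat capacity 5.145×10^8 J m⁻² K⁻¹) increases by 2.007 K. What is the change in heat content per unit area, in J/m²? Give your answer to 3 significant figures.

1.03×10^9

Areal heat capacity C = 5.145×10^8 J m⁻² K⁻¹ (given).
ΔQ = C ΔT = 5.14×10^8 × 2.007 = 1.03×10^9 J/m².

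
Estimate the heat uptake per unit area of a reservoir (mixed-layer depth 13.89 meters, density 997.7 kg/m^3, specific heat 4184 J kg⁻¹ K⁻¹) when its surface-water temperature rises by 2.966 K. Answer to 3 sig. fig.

1.72×10^8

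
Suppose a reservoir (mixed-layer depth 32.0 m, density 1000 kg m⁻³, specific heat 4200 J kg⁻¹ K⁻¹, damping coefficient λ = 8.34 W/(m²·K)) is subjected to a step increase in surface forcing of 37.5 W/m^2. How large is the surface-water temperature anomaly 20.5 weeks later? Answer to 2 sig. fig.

Areal heat capacity C = ρ c_p D = 1000 × 4200 × 32.0 = 1.34×10^8 J/(m^2 K).
τ = C / λ = 1.34×10^8 / 8.34 = 1.61×10^7 s.
Equilibrium anomaly ΔT_eq = F / λ = 37.5 / 8.34 = 4.50 K.
t = 20.5 weeks = 1.24×10^7 s, so t/τ = 0.769.
ΔT(t) = ΔT_eq (1 − e^(−t/τ)) = 4.50 × (1 − e^−0.769) = 2.41 K.

2.4 K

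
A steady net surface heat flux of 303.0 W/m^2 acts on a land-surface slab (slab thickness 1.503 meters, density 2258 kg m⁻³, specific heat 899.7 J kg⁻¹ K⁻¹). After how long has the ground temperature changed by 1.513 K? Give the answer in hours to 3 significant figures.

4.24 hours

Areal heat capacity C = ρ c_p D = 2258 × 899.7 × 1.503 = 3.05×10^6 J/(m^2 K).
Time required: Δt = C ΔT / F = 3.05×10^6 × 1.513 / 303.0 = 15200 s.
In hours: 15200 s / (3600 s/hour) = 4.24 hours.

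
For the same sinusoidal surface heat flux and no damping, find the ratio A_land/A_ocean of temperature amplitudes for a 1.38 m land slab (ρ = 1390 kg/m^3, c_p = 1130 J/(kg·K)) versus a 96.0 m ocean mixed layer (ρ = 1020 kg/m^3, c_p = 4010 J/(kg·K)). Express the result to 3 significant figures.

181

C_ocean = 1020 × 4010 × 96.0 = 3.93×10^8 J/(m²·K).
C_land = 1390 × 1130 × 1.38 = 2.17×10^6 J/(m²·K).
Undamped amplitude ∝ 1/C, so A_land/A_ocean = C_ocean/C_land = 181.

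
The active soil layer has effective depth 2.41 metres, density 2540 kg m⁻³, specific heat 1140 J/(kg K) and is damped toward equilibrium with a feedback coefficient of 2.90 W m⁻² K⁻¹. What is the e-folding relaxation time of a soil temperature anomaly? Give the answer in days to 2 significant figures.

28 days

Areal heat capacity C = ρ c_p D = 2540 × 1140 × 2.41 = 6.98×10^6 J/(m²·K).
Relaxation time τ = C / λ = 6.98×10^6 / 2.90 = 2.41×10^6 s.
In days: 2.41×10^6 s / (86400 s/day) = 27.9 days.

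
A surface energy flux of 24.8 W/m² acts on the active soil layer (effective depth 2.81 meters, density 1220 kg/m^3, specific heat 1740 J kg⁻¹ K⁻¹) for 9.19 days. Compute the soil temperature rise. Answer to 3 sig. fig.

3.30 K

Areal heat capacity C = ρ c_p D = 1220 × 1740 × 2.81 = 5.97×10^6 J/(m^2 K).
Net heat input Q = F Δt = 24.8 × (9.19 days × 86400 s/day) = 1.97×10^7 J/m².
ΔT = Q / C = 1.97×10^7 / 5.97×10^6 = 3.30 K.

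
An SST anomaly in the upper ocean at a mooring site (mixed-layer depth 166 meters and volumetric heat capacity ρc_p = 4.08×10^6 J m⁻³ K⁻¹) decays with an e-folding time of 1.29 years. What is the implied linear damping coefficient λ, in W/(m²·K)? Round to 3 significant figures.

16.6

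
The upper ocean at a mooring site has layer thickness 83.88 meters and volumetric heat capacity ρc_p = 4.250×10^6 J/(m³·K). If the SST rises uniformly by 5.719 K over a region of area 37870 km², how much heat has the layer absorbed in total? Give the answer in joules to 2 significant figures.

7.7×10^19 J

Areal heat capacity C = ρc_p × D = 4.250×10^6 × 83.88 = 3.56×10^8 J/(m^2 K).
Heat per unit area: q = C ΔT = 3.56×10^8 × 5.719 = 2.04×10^9 J/m².
Total heat: Q = q × A = 2.04×10^9 × (37870 × 10⁶ m²) = 7.72×10^19 J.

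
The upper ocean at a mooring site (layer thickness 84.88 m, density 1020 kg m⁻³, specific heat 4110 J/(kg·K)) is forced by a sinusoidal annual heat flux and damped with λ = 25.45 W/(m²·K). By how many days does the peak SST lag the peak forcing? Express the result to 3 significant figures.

Areal heat capacity C = ρ c_p D = 1020 × 4110 × 84.88 = 3.56×10^8 J/(m^2 K).
ω = 2π / 3.15×10^7 s = 1.99×10^-7 s⁻¹.
Phase lag φ = arctan(Cω/λ) = arctan(70.9/25.45) = 1.23 rad.
Time lag = φ / ω = 1.23 / 1.99×10^-7 = 6.15×10^6 s = 71.2 days.

71.2 days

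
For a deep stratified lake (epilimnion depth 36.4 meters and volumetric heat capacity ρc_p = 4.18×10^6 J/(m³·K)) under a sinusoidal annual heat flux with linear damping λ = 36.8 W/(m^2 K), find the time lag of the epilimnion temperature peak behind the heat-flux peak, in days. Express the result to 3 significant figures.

40.0 days

Areal heat capacity C = ρc_p × D = 4.18×10^6 × 36.4 = 1.52×10^8 J m⁻² K⁻¹.
ω = 2π / 3.15×10^7 s = 1.99×10^-7 s⁻¹.
Phase lag φ = arctan(Cω/λ) = arctan(30.3/36.8) = 0.689 rad.
Time lag = φ / ω = 0.689 / 1.99×10^-7 = 3.46×10^6 s = 40.0 days.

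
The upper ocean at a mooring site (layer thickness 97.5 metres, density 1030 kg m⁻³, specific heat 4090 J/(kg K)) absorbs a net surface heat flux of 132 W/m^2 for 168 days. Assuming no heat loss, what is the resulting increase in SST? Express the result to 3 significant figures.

4.66 K

Areal heat capacity C = ρ c_p D = 1030 × 4090 × 97.5 = 4.11×10^8 J/(m²·K).
Net heat input Q = F Δt = 132 × (168 days × 86400 s/day) = 1.92×10^9 J/m².
ΔT = Q / C = 1.92×10^9 / 4.11×10^8 = 4.66 K.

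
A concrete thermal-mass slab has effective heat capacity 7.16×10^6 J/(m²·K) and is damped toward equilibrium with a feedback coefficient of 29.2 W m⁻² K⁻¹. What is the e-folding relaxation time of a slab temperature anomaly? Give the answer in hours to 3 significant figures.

Areal heat capacity C = 7.16×10^6 J/(m²·K) (given).
Relaxation time τ = C / λ = 7.16×10^6 / 29.2 = 2.45×10^5 s.
In hours: 2.45×10^5 s / (3600 s/hour) = 68.1 hours.

68.1 hours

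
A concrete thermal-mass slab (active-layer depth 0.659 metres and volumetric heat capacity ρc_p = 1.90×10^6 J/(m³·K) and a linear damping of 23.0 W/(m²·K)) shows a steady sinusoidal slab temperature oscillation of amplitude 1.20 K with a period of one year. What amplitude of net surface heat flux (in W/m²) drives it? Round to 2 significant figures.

Areal heat capacity C = ρc_p × D = 1.90×10^6 × 0.659 = 1.25×10^6 J/(m^2 K).
ω = 2π / 3.15×10^7 s = 1.99×10^-7 s⁻¹.
√((Cω)² + λ²) = √((0.249)² + 23.0²) = 23.0 W/(m²·K).
F₀ = A × √((Cω)²+λ²) = 1.20 × 23.0 = 27.6 W/m².

28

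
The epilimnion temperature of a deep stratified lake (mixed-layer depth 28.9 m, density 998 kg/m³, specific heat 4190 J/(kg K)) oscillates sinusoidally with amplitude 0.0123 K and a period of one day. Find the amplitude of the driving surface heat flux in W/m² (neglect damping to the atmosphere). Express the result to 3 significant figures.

108

Areal heat capacity C = ρ c_p D = 998 × 4190 × 28.9 = 1.21×10^8 J m⁻² K⁻¹.
ω = 2π / 86400 s = 7.27×10^-5 s⁻¹.
Cω = 1.21×10^8 × 7.27×10^-5 = 8790 W/(m²·K).
F₀ = A × Cω = 0.0123 × 8790 = 108 W/m².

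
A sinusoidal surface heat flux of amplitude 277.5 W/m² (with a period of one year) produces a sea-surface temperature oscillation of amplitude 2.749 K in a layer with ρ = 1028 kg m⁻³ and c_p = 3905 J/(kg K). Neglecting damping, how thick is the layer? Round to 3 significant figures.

126 m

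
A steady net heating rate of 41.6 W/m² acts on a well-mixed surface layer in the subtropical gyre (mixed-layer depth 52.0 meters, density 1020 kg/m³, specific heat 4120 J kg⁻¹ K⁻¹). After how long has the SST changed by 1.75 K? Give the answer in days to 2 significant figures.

Areal heat capacity C = ρ c_p D = 1020 × 4120 × 52.0 = 2.19×10^8 J/(m²·K).
Time required: Δt = C ΔT / F = 2.19×10^8 × 1.75 / 41.6 = 9.19×10^6 s.
In days: 9.19×10^6 s / (86400 s/day) = 106 days.

110 days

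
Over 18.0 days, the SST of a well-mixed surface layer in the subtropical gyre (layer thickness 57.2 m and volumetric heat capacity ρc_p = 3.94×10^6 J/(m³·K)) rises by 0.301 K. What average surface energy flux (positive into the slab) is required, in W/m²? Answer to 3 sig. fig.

Areal heat capacity C = ρc_p × D = 3.94×10^6 × 57.2 = 2.25×10^8 J/(m²·K).
Required heat per unit area: Q = C ΔT = 2.25×10^8 × 0.301 = 6.78×10^7 J/m².
Flux F = Q / Δt = 6.78×10^7 / 1.56×10^6 s = 43.6 W/m².

43.6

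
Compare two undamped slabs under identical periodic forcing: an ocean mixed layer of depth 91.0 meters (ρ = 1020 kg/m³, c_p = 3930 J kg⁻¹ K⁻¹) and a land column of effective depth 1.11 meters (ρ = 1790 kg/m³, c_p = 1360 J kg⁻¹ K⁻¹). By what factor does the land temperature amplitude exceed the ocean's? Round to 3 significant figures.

135

C_ocean = 1020 × 3930 × 91.0 = 3.65×10^8 J/(m²·K).
C_land = 1790 × 1360 × 1.11 = 2.70×10^6 J/(m²·K).
Undamped amplitude ∝ 1/C, so A_land/A_ocean = C_ocean/C_land = 135.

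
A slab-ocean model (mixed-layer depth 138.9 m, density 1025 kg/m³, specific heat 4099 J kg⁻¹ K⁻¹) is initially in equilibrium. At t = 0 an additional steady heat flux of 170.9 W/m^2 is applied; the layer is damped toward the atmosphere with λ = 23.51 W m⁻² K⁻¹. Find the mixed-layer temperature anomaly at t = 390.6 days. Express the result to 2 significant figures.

5.4 K

Areal heat capacity C = ρ c_p D = 1025 × 4099 × 138.9 = 5.84×10^8 J/(m^2 K).
τ = C / λ = 5.84×10^8 / 23.51 = 2.48×10^7 s.
Equilibrium anomaly ΔT_eq = F / λ = 170.9 / 23.51 = 7.27 K.
t = 390.6 days = 3.37×10^7 s, so t/τ = 1.36.
ΔT(t) = ΔT_eq (1 − e^(−t/τ)) = 7.27 × (1 − e^−1.36) = 5.40 K.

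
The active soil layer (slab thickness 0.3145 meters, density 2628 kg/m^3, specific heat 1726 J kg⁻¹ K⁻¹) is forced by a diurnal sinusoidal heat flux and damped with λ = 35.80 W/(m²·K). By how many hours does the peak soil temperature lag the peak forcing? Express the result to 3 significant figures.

Areal heat capacity C = ρ c_p D = 2628 × 1726 × 0.3145 = 1.43×10^6 J/(m^2 K).
ω = 2π / 86400 s = 7.27×10^-5 s⁻¹.
Phase lag φ = arctan(Cω/λ) = arctan(104/35.80) = 1.24 rad.
Time lag = φ / ω = 1.24 / 7.27×10^-5 = 17000 s = 4.73 hours.

4.73 hours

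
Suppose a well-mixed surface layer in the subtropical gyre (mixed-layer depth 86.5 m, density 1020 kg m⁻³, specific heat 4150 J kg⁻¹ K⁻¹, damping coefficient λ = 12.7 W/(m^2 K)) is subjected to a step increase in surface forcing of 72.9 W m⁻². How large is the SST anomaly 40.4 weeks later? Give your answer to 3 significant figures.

Areal heat capacity C = ρ c_p D = 1020 × 4150 × 86.5 = 3.66×10^8 J/(m^2 K).
τ = C / λ = 3.66×10^8 / 12.7 = 2.88×10^7 s.
Equilibrium anomaly ΔT_eq = F / λ = 72.9 / 12.7 = 5.74 K.
t = 40.4 weeks = 2.44×10^7 s, so t/τ = 0.847.
ΔT(t) = ΔT_eq (1 − e^(−t/τ)) = 5.74 × (1 − e^−0.847) = 3.28 K.

3.28 K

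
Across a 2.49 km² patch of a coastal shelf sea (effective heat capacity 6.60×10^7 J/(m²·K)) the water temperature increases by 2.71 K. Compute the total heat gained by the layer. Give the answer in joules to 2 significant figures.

Areal heat capacity C = 6.60×10^7 J/(m²·K) (given).
Heat per unit area: q = C ΔT = 6.60×10^7 × 2.71 = 1.79×10^8 J/m².
Total heat: Q = q × A = 1.79×10^8 × (2.49 × 10⁶ m²) = 4.45×10^14 J.

4.5×10^14 J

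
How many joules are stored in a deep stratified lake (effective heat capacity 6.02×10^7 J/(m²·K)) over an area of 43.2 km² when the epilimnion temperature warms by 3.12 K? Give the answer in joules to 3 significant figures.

Areal heat capacity C = 6.02×10^7 J/(m²·K) (given).
Heat per unit area: q = C ΔT = 6.02×10^7 × 3.12 = 1.88×10^8 J/m².
Total heat: Q = q × A = 1.88×10^8 × (43.2 × 10⁶ m²) = 8.11×10^15 J.

8.11×10^15 J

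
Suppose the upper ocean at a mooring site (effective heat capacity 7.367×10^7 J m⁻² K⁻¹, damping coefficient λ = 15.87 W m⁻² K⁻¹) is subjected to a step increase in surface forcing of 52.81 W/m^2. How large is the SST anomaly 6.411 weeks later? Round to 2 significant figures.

1.9 K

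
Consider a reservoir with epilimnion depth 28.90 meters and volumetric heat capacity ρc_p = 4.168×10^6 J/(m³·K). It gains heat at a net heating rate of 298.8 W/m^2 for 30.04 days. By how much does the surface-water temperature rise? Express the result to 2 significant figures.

6.4 K

Areal heat capacity C = ρc_p × D = 4.168×10^6 × 28.90 = 1.20×10^8 J/(m^2 K).
Net heat input Q = F Δt = 298.8 × (30.04 days × 86400 s/day) = 7.76×10^8 J/m².
ΔT = Q / C = 7.76×10^8 / 1.20×10^8 = 6.44 K.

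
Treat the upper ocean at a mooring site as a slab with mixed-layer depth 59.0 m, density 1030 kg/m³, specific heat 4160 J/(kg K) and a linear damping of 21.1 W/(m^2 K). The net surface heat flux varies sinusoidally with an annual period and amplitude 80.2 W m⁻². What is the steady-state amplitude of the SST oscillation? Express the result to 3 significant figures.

1.47 K

Areal heat capacity C = ρ c_p D = 1030 × 4160 × 59.0 = 2.53×10^8 J m⁻² K⁻¹.
Angular frequency ω = 2π / T = 2π / 3.15×10^7 s = 1.99×10^-7 s⁻¹.
√((Cω)² + λ²) = √((50.4)² + 21.1²) = 54.6 W/(m²·K).
Amplitude A = F₀ / √((Cω)²+λ²) = 80.2 / 54.6 = 1.47 K.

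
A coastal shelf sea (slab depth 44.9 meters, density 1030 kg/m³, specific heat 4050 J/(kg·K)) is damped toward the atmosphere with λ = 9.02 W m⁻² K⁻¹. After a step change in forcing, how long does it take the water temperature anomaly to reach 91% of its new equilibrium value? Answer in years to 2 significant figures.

1.6 years

Areal heat capacity C = ρ c_p D = 1030 × 4050 × 44.9 = 1.87×10^8 J/(m^2 K).
τ = C / λ = 1.87×10^8 / 9.02 = 2.08×10^7 s.
Fraction reached: 1 − e^(−t/τ) = 0.91 ⇒ t = −τ ln(1 − 0.91) = τ × 2.41.
t = 5.00×10^7 s = 1.58 years.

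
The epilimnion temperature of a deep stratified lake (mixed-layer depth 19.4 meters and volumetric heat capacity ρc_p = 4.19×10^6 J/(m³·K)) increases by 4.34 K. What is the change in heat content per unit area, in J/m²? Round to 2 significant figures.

Areal heat capacity C = ρc_p × D = 4.19×10^6 × 19.4 = 8.13×10^7 J m⁻² K⁻¹.
ΔQ = C ΔT = 8.13×10^7 × 4.34 = 3.53×10^8 J/m².

3.5×10^8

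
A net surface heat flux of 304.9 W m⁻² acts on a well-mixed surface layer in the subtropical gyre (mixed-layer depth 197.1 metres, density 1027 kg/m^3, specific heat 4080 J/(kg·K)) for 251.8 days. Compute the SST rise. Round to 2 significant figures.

Areal heat capacity C = ρ c_p D = 1027 × 4080 × 197.1 = 8.26×10^8 J m⁻² K⁻¹.
Net heat input Q = F Δt = 304.9 × (251.8 days × 86400 s/day) = 6.63×10^9 J/m².
ΔT = Q / C = 6.63×10^9 / 8.26×10^8 = 8.03 K.

8.0 K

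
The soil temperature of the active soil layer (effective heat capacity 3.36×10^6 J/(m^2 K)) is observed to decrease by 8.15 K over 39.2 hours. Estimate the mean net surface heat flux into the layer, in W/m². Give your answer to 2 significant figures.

-190

Areal heat capacity C = 3.36×10^6 J/(m^2 K) (given).
Required heat per unit area: Q = C ΔT = 3.36×10^6 × -8.15 = -2.74×10^7 J/m².
Flux F = Q / Δt = -2.74×10^7 / 1.41×10^5 s = -194 W/m².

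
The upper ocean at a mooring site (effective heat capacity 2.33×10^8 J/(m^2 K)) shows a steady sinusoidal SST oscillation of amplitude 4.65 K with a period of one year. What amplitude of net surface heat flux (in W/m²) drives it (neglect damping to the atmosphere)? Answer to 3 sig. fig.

216

Areal heat capacity C = 2.33×10^8 J/(m^2 K) (given).
ω = 2π / 3.15×10^7 s = 1.99×10^-7 s⁻¹.
Cω = 2.33×10^8 × 1.99×10^-7 = 46.4 W/(m²·K).
F₀ = A × Cω = 4.65 × 46.4 = 216 W/m².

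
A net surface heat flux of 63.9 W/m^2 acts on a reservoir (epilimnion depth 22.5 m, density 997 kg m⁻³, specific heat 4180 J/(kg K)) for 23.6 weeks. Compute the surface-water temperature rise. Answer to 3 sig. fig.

9.73 K

Areal heat capacity C = ρ c_p D = 997 × 4180 × 22.5 = 9.38×10^7 J/(m^2 K).
Net heat input Q = F Δt = 63.9 × (23.6 weeks × 6.048×10^5 s/week) = 9.12×10^8 J/m².
ΔT = Q / C = 9.12×10^8 / 9.38×10^7 = 9.73 K.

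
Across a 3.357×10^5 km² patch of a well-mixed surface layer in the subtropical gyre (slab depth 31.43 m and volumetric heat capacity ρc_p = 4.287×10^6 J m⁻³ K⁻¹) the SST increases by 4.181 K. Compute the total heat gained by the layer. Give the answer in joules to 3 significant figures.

1.89×10^20 J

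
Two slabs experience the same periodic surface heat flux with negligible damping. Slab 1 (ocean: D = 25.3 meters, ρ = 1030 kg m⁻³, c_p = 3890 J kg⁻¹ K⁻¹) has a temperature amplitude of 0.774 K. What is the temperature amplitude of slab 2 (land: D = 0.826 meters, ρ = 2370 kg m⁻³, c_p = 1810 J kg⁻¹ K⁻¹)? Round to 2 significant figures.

22 K

C_ocean = 1.01×10^8 J/(m²·K); C_land = 3.54×10^6 J/(m²·K).
A ∝ 1/C ⇒ A_land = A_ocean × C_ocean/C_land = 0.774 × 28.6 = 22.1 K.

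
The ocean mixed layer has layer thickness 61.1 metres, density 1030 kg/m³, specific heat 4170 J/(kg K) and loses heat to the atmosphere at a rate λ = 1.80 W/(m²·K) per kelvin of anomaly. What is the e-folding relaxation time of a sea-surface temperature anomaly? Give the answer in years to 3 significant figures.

Areal heat capacity C = ρ c_p D = 1030 × 4170 × 61.1 = 2.62×10^8 J m⁻² K⁻¹.
Relaxation time τ = C / λ = 2.62×10^8 / 1.80 = 1.46×10^8 s.
In years: 1.46×10^8 s / (3.156×10^7 s/year) = 4.62 years.

4.62 years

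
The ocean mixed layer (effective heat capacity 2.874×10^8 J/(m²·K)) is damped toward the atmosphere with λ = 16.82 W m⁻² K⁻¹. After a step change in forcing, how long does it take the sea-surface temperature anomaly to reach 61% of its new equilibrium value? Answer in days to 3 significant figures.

186 days

Areal heat capacity C = 2.874×10^8 J/(m²·K) (given).
τ = C / λ = 2.87×10^8 / 16.82 = 1.71×10^7 s.
Fraction reached: 1 − e^(−t/τ) = 0.61 ⇒ t = −τ ln(1 − 0.61) = τ × 0.942.
t = 1.61×10^7 s = 186 days.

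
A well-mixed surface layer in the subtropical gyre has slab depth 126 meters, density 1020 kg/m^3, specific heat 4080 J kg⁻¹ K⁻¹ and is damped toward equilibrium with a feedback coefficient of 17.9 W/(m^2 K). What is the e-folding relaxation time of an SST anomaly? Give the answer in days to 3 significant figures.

339 days

Areal heat capacity C = ρ c_p D = 1020 × 4080 × 126 = 5.24×10^8 J m⁻² K⁻¹.
Relaxation time τ = C / λ = 5.24×10^8 / 17.9 = 2.93×10^7 s.
In days: 2.93×10^7 s / (86400 s/day) = 339 days.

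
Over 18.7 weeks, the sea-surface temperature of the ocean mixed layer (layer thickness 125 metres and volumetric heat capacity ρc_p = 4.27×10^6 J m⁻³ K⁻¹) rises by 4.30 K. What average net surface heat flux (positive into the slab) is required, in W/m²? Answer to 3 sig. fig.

Areal heat capacity C = ρc_p × D = 4.27×10^6 × 125 = 5.34×10^8 J/(m^2 K).
Required heat per unit area: Q = C ΔT = 5.34×10^8 × 4.30 = 2.30×10^9 J/m².
Flux F = Q / Δt = 2.30×10^9 / 1.13×10^7 s = 203 W/m².

203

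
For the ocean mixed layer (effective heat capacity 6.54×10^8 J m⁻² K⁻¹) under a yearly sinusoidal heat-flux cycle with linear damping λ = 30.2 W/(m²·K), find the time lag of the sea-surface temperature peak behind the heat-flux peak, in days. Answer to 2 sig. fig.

78 days

Areal heat capacity C = 6.54×10^8 J m⁻² K⁻¹ (given).
ω = 2π / 3.15×10^7 s = 1.99×10^-7 s⁻¹.
Phase lag φ = arctan(Cω/λ) = arctan(130/30.2) = 1.34 rad.
Time lag = φ / ω = 1.34 / 1.99×10^-7 = 6.74×10^6 s = 78.0 days.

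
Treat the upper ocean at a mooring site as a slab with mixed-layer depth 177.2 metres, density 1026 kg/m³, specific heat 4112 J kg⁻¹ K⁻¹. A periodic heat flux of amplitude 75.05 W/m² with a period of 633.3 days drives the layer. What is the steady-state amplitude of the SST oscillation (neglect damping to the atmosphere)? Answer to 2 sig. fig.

0.87 K

Areal heat capacity C = ρ c_p D = 1026 × 4112 × 177.2 = 7.48×10^8 J m⁻² K⁻¹.
Angular frequency ω = 2π / T = 2π / 5.47×10^7 s = 1.15×10^-7 s⁻¹.
Cω = 7.48×10^8 × 1.15×10^-7 = 85.8 W/(m²·K).
Amplitude A = F₀ / (Cω) = 75.05 / 85.8 = 0.874 K.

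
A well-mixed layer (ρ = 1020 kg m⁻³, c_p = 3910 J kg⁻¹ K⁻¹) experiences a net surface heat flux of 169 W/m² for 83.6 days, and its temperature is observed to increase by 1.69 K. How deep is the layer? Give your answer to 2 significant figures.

180 m

Heat input Q = F Δt = 169 × 7.22×10^6 s = 1.22×10^9 J/m².
Required areal heat capacity C = Q / ΔT = 7.22×10^8 J/(m²·K).
Depth D = C / (ρ c_p) = 7.22×10^8 / (1020 × 3910) = 181 m.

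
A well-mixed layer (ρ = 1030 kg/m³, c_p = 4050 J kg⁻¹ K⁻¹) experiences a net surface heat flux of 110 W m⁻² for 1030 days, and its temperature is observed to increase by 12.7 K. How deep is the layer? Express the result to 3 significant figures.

185 m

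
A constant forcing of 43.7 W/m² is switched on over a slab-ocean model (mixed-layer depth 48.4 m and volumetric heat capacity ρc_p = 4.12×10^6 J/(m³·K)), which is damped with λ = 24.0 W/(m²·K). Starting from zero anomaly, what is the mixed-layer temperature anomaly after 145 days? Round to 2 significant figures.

1.4 K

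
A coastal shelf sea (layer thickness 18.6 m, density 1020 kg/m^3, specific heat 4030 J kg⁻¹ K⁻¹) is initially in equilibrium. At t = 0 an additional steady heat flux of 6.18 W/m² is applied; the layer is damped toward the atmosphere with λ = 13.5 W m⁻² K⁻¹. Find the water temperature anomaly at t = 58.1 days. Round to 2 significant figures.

Areal heat capacity C = ρ c_p D = 1020 × 4030 × 18.6 = 7.65×10^7 J/(m^2 K).
τ = C / λ = 7.65×10^7 / 13.5 = 5.66×10^6 s.
Equilibrium anomaly ΔT_eq = F / λ = 6.18 / 13.5 = 0.458 K.
t = 58.1 days = 5.02×10^6 s, so t/τ = 0.886.
ΔT(t) = ΔT_eq (1 − e^(−t/τ)) = 0.458 × (1 − e^−0.886) = 0.269 K.

0.27 K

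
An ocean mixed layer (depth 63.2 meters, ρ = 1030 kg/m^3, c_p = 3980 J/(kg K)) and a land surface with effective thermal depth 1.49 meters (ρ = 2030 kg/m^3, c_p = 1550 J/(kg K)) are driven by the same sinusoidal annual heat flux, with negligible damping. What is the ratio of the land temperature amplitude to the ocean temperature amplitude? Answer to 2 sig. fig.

55

C_ocean = 1030 × 3980 × 63.2 = 2.59×10^8 J/(m²·K).
C_land = 2030 × 1550 × 1.49 = 4.69×10^6 J/(m²·K).
Undamped amplitude ∝ 1/C, so A_land/A_ocean = C_ocean/C_land = 55.3.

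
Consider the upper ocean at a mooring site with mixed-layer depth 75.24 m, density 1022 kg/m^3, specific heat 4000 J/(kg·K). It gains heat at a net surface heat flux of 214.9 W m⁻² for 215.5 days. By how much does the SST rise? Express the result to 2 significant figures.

Areal heat capacity C = ρ c_p D = 1022 × 4000 × 75.24 = 3.08×10^8 J/(m²·K).
Net heat input Q = F Δt = 214.9 × (215.5 days × 86400 s/day) = 4.00×10^9 J/m².
ΔT = Q / C = 4.00×10^9 / 3.08×10^8 = 13.0 K.

13 K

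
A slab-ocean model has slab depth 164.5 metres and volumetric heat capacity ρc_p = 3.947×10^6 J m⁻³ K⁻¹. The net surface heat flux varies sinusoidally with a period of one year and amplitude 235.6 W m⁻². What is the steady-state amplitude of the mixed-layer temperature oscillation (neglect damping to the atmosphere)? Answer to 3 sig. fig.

1.82 K

Areal heat capacity C = ρc_p × D = 3.947×10^6 × 164.5 = 6.49×10^8 J/(m²·K).
Angular frequency ω = 2π / T = 2π / 3.15×10^7 s = 1.99×10^-7 s⁻¹.
Cω = 6.49×10^8 × 1.99×10^-7 = 129 W/(m²·K).
Amplitude A = F₀ / (Cω) = 235.6 / 129 = 1.82 K.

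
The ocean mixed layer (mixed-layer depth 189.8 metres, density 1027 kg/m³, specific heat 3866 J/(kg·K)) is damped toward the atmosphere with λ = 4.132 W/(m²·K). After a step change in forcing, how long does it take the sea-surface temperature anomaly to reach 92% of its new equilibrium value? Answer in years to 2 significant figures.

15 years

Areal heat capacity C = ρ c_p D = 1027 × 3866 × 189.8 = 7.54×10^8 J m⁻² K⁻¹.
τ = C / λ = 7.54×10^8 / 4.132 = 1.82×10^8 s.
Fraction reached: 1 − e^(−t/τ) = 0.92 ⇒ t = −τ ln(1 − 0.92) = τ × 2.53.
t = 4.61×10^8 s = 14.6 years.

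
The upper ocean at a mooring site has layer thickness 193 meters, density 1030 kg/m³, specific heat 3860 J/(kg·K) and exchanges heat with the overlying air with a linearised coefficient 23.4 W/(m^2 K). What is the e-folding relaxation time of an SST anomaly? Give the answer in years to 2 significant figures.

Areal heat capacity C = ρ c_p D = 1030 × 3860 × 193 = 7.67×10^8 J m⁻² K⁻¹.
Relaxation time τ = C / λ = 7.67×10^8 / 23.4 = 3.28×10^7 s.
In years: 3.28×10^7 s / (3.156×10^7 s/year) = 1.04 years.

1.0 years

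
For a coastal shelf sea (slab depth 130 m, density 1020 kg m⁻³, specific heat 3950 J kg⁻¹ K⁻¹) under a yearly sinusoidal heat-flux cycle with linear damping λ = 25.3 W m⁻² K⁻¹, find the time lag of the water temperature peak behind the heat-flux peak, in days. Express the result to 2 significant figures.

77 days

Areal heat capacity C = ρ c_p D = 1020 × 3950 × 130 = 5.24×10^8 J/(m^2 K).
ω = 2π / 3.15×10^7 s = 1.99×10^-7 s⁻¹.
Phase lag φ = arctan(Cω/λ) = arctan(104/25.3) = 1.33 rad.
Time lag = φ / ω = 1.33 / 1.99×10^-7 = 6.69×10^6 s = 77.4 days.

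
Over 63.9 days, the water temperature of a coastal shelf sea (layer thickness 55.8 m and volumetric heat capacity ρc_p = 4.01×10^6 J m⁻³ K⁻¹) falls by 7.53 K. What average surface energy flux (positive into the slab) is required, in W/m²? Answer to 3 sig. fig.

Areal heat capacity C = ρc_p × D = 4.01×10^6 × 55.8 = 2.24×10^8 J/(m²·K).
Required heat per unit area: Q = C ΔT = 2.24×10^8 × -7.53 = -1.68×10^9 J/m².
Flux F = Q / Δt = -1.68×10^9 / 5.52×10^6 s = -305 W/m².

-305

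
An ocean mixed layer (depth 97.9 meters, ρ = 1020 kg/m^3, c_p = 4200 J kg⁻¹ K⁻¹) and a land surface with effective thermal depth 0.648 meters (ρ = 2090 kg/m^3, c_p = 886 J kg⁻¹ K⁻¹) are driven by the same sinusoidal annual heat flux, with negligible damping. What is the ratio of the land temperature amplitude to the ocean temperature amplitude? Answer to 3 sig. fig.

C_ocean = 1020 × 4200 × 97.9 = 4.19×10^8 J/(m²·K).
C_land = 2090 × 886 × 0.648 = 1.20×10^6 J/(m²·K).
Undamped amplitude ∝ 1/C, so A_land/A_ocean = C_ocean/C_land = 350.

350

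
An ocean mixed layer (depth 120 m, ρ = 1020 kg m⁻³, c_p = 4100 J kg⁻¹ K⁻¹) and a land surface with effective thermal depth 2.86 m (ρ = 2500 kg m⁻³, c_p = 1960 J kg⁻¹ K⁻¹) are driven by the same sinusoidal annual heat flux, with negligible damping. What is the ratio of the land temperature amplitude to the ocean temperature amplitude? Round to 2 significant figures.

C_ocean = 1020 × 4100 × 120 = 5.02×10^8 J/(m²·K).
C_land = 2500 × 1960 × 2.86 = 1.40×10^7 J/(m²·K).
Undamped amplitude ∝ 1/C, so A_land/A_ocean = C_ocean/C_land = 35.8.

36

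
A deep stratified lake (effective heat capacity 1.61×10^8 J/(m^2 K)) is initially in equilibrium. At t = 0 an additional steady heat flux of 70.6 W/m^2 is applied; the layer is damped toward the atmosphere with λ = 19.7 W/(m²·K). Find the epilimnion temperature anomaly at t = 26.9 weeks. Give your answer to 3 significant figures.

3.09 K

Areal heat capacity C = 1.61×10^8 J/(m^2 K) (given).
τ = C / λ = 1.61×10^8 / 19.7 = 8.17×10^6 s.
Equilibrium anomaly ΔT_eq = F / λ = 70.6 / 19.7 = 3.58 K.
t = 26.9 weeks = 1.63×10^7 s, so t/τ = 1.99.
ΔT(t) = ΔT_eq (1 − e^(−t/τ)) = 3.58 × (1 − e^−1.99) = 3.09 K.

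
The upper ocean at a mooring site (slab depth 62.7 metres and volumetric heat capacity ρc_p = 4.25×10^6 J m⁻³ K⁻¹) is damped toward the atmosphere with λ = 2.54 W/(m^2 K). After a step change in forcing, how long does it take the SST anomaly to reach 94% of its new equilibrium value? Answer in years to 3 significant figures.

Areal heat capacity C = ρc_p × D = 4.25×10^6 × 62.7 = 2.66×10^8 J/(m^2 K).
τ = C / λ = 2.66×10^8 / 2.54 = 1.05×10^8 s.
Fraction reached: 1 − e^(−t/τ) = 0.94 ⇒ t = −τ ln(1 − 0.94) = τ × 2.81.
t = 2.95×10^8 s = 9.35 years.

9.35 years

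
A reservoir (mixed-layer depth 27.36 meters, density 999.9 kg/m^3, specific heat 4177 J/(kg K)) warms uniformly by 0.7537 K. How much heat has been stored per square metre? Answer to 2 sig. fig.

Areal heat capacity C = ρ c_p D = 999.9 × 4177 × 27.36 = 1.14×10^8 J/(m²·K).
ΔQ = C ΔT = 1.14×10^8 × 0.7537 = 8.61×10^7 J/m².

8.6×10^7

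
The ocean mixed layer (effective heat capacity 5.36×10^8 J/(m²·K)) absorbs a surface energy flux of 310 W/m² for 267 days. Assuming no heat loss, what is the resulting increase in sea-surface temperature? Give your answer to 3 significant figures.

13.3 K

Areal heat capacity C = 5.36×10^8 J/(m²·K) (given).
Net heat input Q = F Δt = 310 × (267 days × 86400 s/day) = 7.15×10^9 J/m².
ΔT = Q / C = 7.15×10^9 / 5.36×10^8 = 13.3 K.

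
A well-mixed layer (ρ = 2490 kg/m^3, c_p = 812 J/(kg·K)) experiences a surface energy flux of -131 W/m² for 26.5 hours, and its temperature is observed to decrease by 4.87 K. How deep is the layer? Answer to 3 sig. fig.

Heat input Q = F Δt = -131 × 95400 s = -1.25×10^7 J/m².
Required areal heat capacity C = Q / ΔT = 2.57×10^6 J/(m²·K).
Depth D = C / (ρ c_p) = 2.57×10^6 / (2490 × 812) = 1.27 m.

1.27 m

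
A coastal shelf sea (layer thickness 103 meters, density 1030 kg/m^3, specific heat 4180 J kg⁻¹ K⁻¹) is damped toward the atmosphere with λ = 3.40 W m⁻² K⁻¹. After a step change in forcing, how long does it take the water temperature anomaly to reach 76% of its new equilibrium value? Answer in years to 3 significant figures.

5.90 years

Areal heat capacity C = ρ c_p D = 1030 × 4180 × 103 = 4.43×10^8 J/(m^2 K).
τ = C / λ = 4.43×10^8 / 3.40 = 1.30×10^8 s.
Fraction reached: 1 − e^(−t/τ) = 0.76 ⇒ t = −τ ln(1 − 0.76) = τ × 1.43.
t = 1.86×10^8 s = 5.90 years.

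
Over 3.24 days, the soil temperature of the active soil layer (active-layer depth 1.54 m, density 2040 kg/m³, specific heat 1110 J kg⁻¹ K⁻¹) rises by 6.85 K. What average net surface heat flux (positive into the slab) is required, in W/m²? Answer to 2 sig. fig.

85

Areal heat capacity C = ρ c_p D = 2040 × 1110 × 1.54 = 3.49×10^6 J m⁻² K⁻¹.
Required heat per unit area: Q = C ΔT = 3.49×10^6 × 6.85 = 2.39×10^7 J/m².
Flux F = Q / Δt = 2.39×10^7 / 2.80×10^5 s = 85.3 W/m².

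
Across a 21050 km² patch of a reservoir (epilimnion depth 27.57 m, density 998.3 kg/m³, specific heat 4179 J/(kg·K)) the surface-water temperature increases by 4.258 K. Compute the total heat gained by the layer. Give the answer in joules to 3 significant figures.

1.03×10^19 J

Areal heat capacity C = ρ c_p D = 998.3 × 4179 × 27.57 = 1.15×10^8 J/(m^2 K).
Heat per unit area: q = C ΔT = 1.15×10^8 × 4.258 = 4.90×10^8 J/m².
Total heat: Q = q × A = 4.90×10^8 × (21050 × 10⁶ m²) = 1.03×10^19 J.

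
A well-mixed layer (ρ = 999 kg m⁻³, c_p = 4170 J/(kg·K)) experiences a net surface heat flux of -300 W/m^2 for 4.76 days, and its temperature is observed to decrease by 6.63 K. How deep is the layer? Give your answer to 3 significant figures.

Heat input Q = F Δt = -300 × 4.11×10^5 s = -1.23×10^8 J/m².
Required areal heat capacity C = Q / ΔT = 1.86×10^7 J/(m²·K).
Depth D = C / (ρ c_p) = 1.86×10^7 / (999 × 4170) = 4.47 m.

4.47 m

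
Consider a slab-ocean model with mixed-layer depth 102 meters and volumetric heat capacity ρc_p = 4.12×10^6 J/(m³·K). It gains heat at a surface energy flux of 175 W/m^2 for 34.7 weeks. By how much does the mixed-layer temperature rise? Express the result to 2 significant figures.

8.7 K

Areal heat capacity C = ρc_p × D = 4.12×10^6 × 102 = 4.20×10^8 J m⁻² K⁻¹.
Net heat input Q = F Δt = 175 × (34.7 weeks × 6.048×10^5 s/week) = 3.67×10^9 J/m².
ΔT = Q / C = 3.67×10^9 / 4.20×10^8 = 8.74 K.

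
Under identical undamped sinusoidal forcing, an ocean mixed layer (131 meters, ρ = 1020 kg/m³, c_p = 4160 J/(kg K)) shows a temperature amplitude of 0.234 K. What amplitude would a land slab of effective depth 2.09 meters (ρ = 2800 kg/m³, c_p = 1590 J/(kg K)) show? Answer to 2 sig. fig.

14 K

C_ocean = 5.56×10^8 J/(m²·K); C_land = 9.30×10^6 J/(m²·K).
A ∝ 1/C ⇒ A_land = A_ocean × C_ocean/C_land = 0.234 × 59.7 = 14.0 K.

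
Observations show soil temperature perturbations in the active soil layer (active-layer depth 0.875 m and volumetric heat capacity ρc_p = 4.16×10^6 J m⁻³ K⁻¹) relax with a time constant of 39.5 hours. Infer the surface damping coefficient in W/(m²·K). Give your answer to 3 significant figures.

25.6

Areal heat capacity C = ρc_p × D = 4.16×10^6 × 0.875 = 3.64×10^6 J/(m²·K).
τ = 39.5 hours = 1.42×10^5 s.
λ = C / τ = 3.64×10^6 / 1.42×10^5 = 25.6 W/(m²·K).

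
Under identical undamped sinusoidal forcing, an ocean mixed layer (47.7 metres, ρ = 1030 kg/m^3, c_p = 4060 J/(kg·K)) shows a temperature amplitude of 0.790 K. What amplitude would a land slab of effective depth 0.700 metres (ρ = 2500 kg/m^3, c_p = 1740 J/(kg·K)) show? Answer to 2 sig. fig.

C_ocean = 1.99×10^8 J/(m²·K); C_land = 3.04×10^6 J/(m²·K).
A ∝ 1/C ⇒ A_land = A_ocean × C_ocean/C_land = 0.790 × 65.5 = 51.8 K.

52 K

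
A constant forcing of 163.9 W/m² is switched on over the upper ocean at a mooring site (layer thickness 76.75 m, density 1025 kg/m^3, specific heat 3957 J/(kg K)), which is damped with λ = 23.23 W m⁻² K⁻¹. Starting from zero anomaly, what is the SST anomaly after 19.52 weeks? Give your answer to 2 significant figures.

4.1 K

Areal heat capacity C = ρ c_p D = 1025 × 3957 × 76.75 = 3.11×10^8 J/(m^2 K).
τ = C / λ = 3.11×10^8 / 23.23 = 1.34×10^7 s.
Equilibrium anomaly ΔT_eq = F / λ = 163.9 / 23.23 = 7.06 K.
t = 19.52 weeks = 1.18×10^7 s, so t/τ = 0.881.
ΔT(t) = ΔT_eq (1 − e^(−t/τ)) = 7.06 × (1 − e^−0.881) = 4.13 K.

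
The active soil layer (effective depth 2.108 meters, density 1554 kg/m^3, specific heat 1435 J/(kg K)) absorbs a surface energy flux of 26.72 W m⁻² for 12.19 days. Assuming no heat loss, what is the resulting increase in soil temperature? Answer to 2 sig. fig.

Areal heat capacity C = ρ c_p D = 1554 × 1435 × 2.108 = 4.70×10^6 J/(m^2 K).
Net heat input Q = F Δt = 26.72 × (12.19 days × 86400 s/day) = 2.81×10^7 J/m².
ΔT = Q / C = 2.81×10^7 / 4.70×10^6 = 5.99 K.

6.0 K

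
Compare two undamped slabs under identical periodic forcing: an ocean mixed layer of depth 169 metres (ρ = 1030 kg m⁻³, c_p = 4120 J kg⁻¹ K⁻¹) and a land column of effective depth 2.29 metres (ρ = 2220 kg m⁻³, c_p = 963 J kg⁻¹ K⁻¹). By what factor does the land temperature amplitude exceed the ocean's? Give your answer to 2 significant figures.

150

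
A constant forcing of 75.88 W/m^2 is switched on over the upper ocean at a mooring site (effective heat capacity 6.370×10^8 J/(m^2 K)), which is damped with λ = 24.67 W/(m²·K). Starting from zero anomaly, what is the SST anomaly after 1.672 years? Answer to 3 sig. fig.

2.68 K

Areal heat capacity C = 6.370×10^8 J/(m^2 K) (given).
τ = C / λ = 6.37×10^8 / 24.67 = 2.58×10^7 s.
Equilibrium anomaly ΔT_eq = F / λ = 75.88 / 24.67 = 3.08 K.
t = 1.672 years = 5.28×10^7 s, so t/τ = 2.04.
ΔT(t) = ΔT_eq (1 − e^(−t/τ)) = 3.08 × (1 − e^−2.04) = 2.68 K.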